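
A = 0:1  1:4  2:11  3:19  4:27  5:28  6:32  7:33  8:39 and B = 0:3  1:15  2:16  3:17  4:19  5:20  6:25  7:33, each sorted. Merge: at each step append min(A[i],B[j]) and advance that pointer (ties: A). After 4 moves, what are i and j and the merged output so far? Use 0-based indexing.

i=3, j=1, merged so far=[1, 3, 4, 11]

[i=0,j=0] A[i]=1<=B[j]=3 take 1 → i++
[i=1,j=0] A[i]=4>B[j]=3 take 3 → j++
[i=1,j=1] A[i]=4<=B[j]=15 take 4 → i++
[i=2,j=1] A[i]=11<=B[j]=15 take 11 → i++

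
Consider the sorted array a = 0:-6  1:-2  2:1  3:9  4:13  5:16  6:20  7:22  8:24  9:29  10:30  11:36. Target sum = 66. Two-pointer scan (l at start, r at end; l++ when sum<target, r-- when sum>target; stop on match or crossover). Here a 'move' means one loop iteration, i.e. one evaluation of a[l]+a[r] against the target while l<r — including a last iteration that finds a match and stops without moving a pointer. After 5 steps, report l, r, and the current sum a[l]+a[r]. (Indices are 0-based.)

l=5, r=11, sum=52

l=0 r=11: -6+36=30 <66, l++
l=1 r=11: -2+36=34 <66, l++
l=2 r=11: 1+36=37 <66, l++
l=3 r=11: 9+36=45 <66, l++
l=4 r=11: 13+36=49 <66, l++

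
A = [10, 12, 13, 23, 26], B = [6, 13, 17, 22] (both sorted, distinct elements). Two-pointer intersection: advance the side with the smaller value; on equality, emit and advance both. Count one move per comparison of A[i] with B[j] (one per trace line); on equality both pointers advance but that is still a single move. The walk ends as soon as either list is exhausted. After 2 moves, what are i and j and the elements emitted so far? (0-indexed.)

[i=0,j=0] 10>6 → j++
[i=0,j=1] 10<13 → i++

i=1, j=1, emitted=[]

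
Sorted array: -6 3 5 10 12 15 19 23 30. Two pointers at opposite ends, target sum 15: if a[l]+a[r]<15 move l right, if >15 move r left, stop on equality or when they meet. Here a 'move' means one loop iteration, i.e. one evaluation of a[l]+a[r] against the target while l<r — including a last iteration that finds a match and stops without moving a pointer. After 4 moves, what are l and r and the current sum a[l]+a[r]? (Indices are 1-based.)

l=2, r=6, sum=18

[1,9] -6+30=24 >15 → r--
[1,8] -6+23=17 >15 → r--
[1,7] -6+19=13 <15 → l++
[2,7] 3+19=22 >15 → r--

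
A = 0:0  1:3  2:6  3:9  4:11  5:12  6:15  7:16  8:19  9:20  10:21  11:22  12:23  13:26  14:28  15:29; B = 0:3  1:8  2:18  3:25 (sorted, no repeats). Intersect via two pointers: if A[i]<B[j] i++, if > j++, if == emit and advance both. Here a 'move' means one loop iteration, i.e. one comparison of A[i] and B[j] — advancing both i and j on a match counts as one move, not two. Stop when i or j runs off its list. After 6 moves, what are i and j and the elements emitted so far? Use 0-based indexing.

i=5, j=2, emitted=[3]

[i=0,j=0] 0<3 → i++
[i=1,j=0] 3==3 emit → i++,j++
[i=2,j=1] 6<8 → i++
[i=3,j=1] 9>8 → j++
[i=3,j=2] 9<18 → i++
[i=4,j=2] 11<18 → i++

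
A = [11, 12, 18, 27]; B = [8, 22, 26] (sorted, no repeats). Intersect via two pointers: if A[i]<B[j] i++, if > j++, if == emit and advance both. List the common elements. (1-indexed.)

[i=1,j=1] 11>8 → j++
[i=1,j=2] 11<22 → i++
[i=2,j=2] 12<22 → i++
[i=3,j=2] 18<22 → i++
[i=4,j=2] 27>22 → j++
[i=4,j=3] 27>26 → j++

intersection = []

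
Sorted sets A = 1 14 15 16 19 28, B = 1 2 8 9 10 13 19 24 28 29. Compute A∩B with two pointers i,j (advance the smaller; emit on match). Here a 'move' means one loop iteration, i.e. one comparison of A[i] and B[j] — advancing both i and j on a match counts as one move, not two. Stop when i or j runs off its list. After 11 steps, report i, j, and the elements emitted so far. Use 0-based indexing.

i=0 j=0: 1==1 emit, i++,j++
i=1 j=1: 14>2, j++
i=1 j=2: 14>8, j++
i=1 j=3: 14>9, j++
i=1 j=4: 14>10, j++
i=1 j=5: 14>13, j++
i=1 j=6: 14<19, i++
i=2 j=6: 15<19, i++
i=3 j=6: 16<19, i++
i=4 j=6: 19==19 emit, i++,j++
i=5 j=7: 28>24, j++

i=5, j=8, emitted=[1, 19]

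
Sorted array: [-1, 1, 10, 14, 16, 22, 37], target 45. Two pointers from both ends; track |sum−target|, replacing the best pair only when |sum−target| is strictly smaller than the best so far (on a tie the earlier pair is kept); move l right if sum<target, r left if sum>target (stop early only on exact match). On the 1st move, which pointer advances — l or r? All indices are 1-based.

[1,7] -1+37=36 d=9 * → l++

l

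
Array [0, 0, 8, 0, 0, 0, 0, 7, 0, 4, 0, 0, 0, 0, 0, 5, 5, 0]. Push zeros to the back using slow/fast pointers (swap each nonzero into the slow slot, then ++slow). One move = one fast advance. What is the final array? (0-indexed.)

slow=0 fast=0: a[fast]=0, fast++
slow=0 fast=1: a[fast]=0, fast++
slow=0 fast=2: a[fast]=8≠0 swap→a[0]=8, slow++,fast++
slow=1 fast=3: a[fast]=0, fast++
slow=1 fast=4: a[fast]=0, fast++
slow=1 fast=5: a[fast]=0, fast++
slow=1 fast=6: a[fast]=0, fast++
slow=1 fast=7: a[fast]=7≠0 swap→a[1]=7, slow++,fast++
slow=2 fast=8: a[fast]=0, fast++
slow=2 fast=9: a[fast]=4≠0 swap→a[2]=4, slow++,fast++
slow=3 fast=10: a[fast]=0, fast++
slow=3 fast=11: a[fast]=0, fast++
slow=3 fast=12: a[fast]=0, fast++
slow=3 fast=13: a[fast]=0, fast++
slow=3 fast=14: a[fast]=0, fast++
slow=3 fast=15: a[fast]=5≠0 swap→a[3]=5, slow++,fast++
slow=4 fast=16: a[fast]=5≠0 swap→a[4]=5, slow++,fast++
slow=5 fast=17: a[fast]=0, fast++

[8, 7, 4, 5, 5, 0, 0, 0, 0, 0, 0, 0, 0, 0, 0, 0, 0, 0]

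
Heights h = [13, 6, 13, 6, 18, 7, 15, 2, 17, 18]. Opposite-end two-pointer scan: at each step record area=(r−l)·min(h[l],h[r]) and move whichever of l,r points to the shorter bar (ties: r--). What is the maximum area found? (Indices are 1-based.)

max area = 117

l=1 r=10: min(13,18)*9=117 best=117 *, l++
l=2 r=10: min(6,18)*8=48 best=117, l++
l=3 r=10: min(13,18)*7=91 best=117, l++
l=4 r=10: min(6,18)*6=36 best=117, l++
l=5 r=10: min(18,18)*5=90 best=117, r--
l=5 r=9: min(18,17)*4=68 best=117, r--
l=5 r=8: min(18,2)*3=6 best=117, r--
l=5 r=7: min(18,15)*2=30 best=117, r--
l=5 r=6: min(18,7)*1=7 best=117, r--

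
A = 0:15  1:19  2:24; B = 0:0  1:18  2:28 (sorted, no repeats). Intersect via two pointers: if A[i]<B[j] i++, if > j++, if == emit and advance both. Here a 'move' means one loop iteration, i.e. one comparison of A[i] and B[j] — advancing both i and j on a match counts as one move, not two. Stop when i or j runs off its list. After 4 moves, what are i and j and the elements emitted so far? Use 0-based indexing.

i=0 j=0: 15>0, j++
i=0 j=1: 15<18, i++
i=1 j=1: 19>18, j++
i=1 j=2: 19<28, i++

i=2, j=2, emitted=[]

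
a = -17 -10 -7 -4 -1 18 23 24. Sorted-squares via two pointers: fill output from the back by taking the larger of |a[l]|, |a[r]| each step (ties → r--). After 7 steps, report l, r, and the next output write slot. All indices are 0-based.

l=4, r=4, next write slot=0

l=0 r=7: |-17|<=|24| out[7]=576, r--
l=0 r=6: |-17|<=|23| out[6]=529, r--
l=0 r=5: |-17|<=|18| out[5]=324, r--
l=0 r=4: |-17|>|-1| out[4]=289, l++
l=1 r=4: |-10|>|-1| out[3]=100, l++
l=2 r=4: |-7|>|-1| out[2]=49, l++
l=3 r=4: |-4|>|-1| out[1]=16, l++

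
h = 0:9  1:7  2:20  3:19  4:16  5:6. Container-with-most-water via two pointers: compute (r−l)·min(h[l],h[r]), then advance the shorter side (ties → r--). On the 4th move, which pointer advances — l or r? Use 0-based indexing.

[0,5] min(9,6)*5=30 best=30 * → r--
[0,4] min(9,16)*4=36 best=36 * → l++
[1,4] min(7,16)*3=21 best=36 → l++
[2,4] min(20,16)*2=32 best=36 → r--

r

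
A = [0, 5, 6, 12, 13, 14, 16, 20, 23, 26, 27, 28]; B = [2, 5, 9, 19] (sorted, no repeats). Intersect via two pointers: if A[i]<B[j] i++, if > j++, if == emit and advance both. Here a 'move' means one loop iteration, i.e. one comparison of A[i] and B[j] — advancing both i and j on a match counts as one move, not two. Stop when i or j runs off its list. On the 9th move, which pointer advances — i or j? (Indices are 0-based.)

i=0 j=0: 0<2, i++
i=1 j=0: 5>2, j++
i=1 j=1: 5==5 emit, i++,j++
i=2 j=2: 6<9, i++
i=3 j=2: 12>9, j++
i=3 j=3: 12<19, i++
i=4 j=3: 13<19, i++
i=5 j=3: 14<19, i++
i=6 j=3: 16<19, i++

i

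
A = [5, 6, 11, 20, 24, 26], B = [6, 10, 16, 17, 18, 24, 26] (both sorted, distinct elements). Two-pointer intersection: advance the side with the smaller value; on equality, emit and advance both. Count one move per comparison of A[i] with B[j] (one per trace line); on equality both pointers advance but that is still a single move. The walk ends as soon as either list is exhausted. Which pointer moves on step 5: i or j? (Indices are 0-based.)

j

i=0 j=0: 5<6, i++
i=1 j=0: 6==6 emit, i++,j++
i=2 j=1: 11>10, j++
i=2 j=2: 11<16, i++
i=3 j=2: 20>16, j++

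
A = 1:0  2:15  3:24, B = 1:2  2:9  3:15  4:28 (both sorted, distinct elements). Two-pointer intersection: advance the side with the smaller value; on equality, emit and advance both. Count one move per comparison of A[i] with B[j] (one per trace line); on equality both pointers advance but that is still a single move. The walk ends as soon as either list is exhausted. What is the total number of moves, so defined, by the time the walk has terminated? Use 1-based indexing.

5 moves

[i=1,j=1] 0<2 → i++
[i=2,j=1] 15>2 → j++
[i=2,j=2] 15>9 → j++
[i=2,j=3] 15==15 emit → i++,j++
[i=3,j=4] 24<28 → i++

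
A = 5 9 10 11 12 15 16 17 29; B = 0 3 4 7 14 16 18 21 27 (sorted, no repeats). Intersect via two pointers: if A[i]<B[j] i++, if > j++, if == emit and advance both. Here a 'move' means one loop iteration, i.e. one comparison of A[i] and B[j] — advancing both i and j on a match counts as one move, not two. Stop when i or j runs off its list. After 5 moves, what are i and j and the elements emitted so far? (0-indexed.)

i=0 j=0: 5>0, j++
i=0 j=1: 5>3, j++
i=0 j=2: 5>4, j++
i=0 j=3: 5<7, i++
i=1 j=3: 9>7, j++

i=1, j=4, emitted=[]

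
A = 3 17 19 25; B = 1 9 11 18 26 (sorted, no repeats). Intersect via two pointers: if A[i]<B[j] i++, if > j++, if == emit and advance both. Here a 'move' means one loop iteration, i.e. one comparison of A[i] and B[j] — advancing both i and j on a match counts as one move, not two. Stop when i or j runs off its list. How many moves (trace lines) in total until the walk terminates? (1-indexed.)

8 moves

[i=1,j=1] 3>1 → j++
[i=1,j=2] 3<9 → i++
[i=2,j=2] 17>9 → j++
[i=2,j=3] 17>11 → j++
[i=2,j=4] 17<18 → i++
[i=3,j=4] 19>18 → j++
[i=3,j=5] 19<26 → i++
[i=4,j=5] 25<26 → i++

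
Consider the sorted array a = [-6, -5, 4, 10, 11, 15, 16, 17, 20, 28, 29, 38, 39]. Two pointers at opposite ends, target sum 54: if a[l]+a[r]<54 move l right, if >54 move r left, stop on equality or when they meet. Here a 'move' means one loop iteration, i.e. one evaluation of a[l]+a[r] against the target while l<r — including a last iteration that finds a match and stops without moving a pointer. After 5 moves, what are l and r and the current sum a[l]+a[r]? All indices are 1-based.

l=6, r=13, sum=54

l=1 r=13: -6+39=33 <54, l++
l=2 r=13: -5+39=34 <54, l++
l=3 r=13: 4+39=43 <54, l++
l=4 r=13: 10+39=49 <54, l++
l=5 r=13: 11+39=50 <54, l++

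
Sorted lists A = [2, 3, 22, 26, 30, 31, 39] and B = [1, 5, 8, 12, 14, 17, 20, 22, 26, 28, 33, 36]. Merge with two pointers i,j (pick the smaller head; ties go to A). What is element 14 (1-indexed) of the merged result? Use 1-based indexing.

merged[14] = 28

i=1 j=1: A[i]=2>B[j]=1 take 1, j++
i=1 j=2: A[i]=2<=B[j]=5 take 2, i++
i=2 j=2: A[i]=3<=B[j]=5 take 3, i++
i=3 j=2: A[i]=22>B[j]=5 take 5, j++
i=3 j=3: A[i]=22>B[j]=8 take 8, j++
i=3 j=4: A[i]=22>B[j]=12 take 12, j++
i=3 j=5: A[i]=22>B[j]=14 take 14, j++
i=3 j=6: A[i]=22>B[j]=17 take 17, j++
i=3 j=7: A[i]=22>B[j]=20 take 20, j++
i=3 j=8: A[i]=22<=B[j]=22 take 22, i++
i=4 j=8: A[i]=26>B[j]=22 take 22, j++
i=4 j=9: A[i]=26<=B[j]=26 take 26, i++
i=5 j=9: A[i]=30>B[j]=26 take 26, j++
i=5 j=10: A[i]=30>B[j]=28 take 28, j++
i=5 j=11: A[i]=30<=B[j]=33 take 30, i++
i=6 j=11: A[i]=31<=B[j]=33 take 31, i++
i=7 j=11: A[i]=39>B[j]=33 take 33, j++
i=7 j=12: A[i]=39>B[j]=36 take 36, j++
i=7 j=13: B done, take A[i]=39, i++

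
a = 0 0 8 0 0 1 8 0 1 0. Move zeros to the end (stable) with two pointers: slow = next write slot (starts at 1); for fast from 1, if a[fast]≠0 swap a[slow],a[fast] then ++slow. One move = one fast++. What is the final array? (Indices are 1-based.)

(s=1,f=1) a[fast]=0 → fast++
(s=1,f=2) a[fast]=0 → fast++
(s=1,f=3) a[fast]=8≠0 swap→a[1]=8 → slow++,fast++
(s=2,f=4) a[fast]=0 → fast++
(s=2,f=5) a[fast]=0 → fast++
(s=2,f=6) a[fast]=1≠0 swap→a[2]=1 → slow++,fast++
(s=3,f=7) a[fast]=8≠0 swap→a[3]=8 → slow++,fast++
(s=4,f=8) a[fast]=0 → fast++
(s=4,f=9) a[fast]=1≠0 swap→a[4]=1 → slow++,fast++
(s=5,f=10) a[fast]=0 → fast++

[8, 1, 8, 1, 0, 0, 0, 0, 0, 0]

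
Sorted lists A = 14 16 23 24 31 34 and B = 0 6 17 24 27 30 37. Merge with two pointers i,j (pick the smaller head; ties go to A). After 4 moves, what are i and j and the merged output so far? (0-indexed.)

i=0 j=0: A[i]=14>B[j]=0 take 0, j++
i=0 j=1: A[i]=14>B[j]=6 take 6, j++
i=0 j=2: A[i]=14<=B[j]=17 take 14, i++
i=1 j=2: A[i]=16<=B[j]=17 take 16, i++

i=2, j=2, merged so far=[0, 6, 14, 16]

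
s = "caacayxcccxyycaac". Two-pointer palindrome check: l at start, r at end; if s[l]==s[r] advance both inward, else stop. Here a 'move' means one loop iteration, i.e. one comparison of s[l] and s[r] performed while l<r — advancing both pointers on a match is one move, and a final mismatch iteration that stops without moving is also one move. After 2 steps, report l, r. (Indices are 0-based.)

l=2, r=14

l=0 r=16: 'c'=='c', l++,r--
l=1 r=15: 'a'=='a', l++,r--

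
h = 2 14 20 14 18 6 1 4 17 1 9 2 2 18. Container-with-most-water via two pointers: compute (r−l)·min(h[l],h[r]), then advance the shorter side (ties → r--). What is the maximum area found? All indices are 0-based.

[0,13] min(2,18)*13=26 best=26 * → l++
[1,13] min(14,18)*12=168 best=168 * → l++
[2,13] min(20,18)*11=198 best=198 * → r--
[2,12] min(20,2)*10=20 best=198 → r--
[2,11] min(20,2)*9=18 best=198 → r--
[2,10] min(20,9)*8=72 best=198 → r--
[2,9] min(20,1)*7=7 best=198 → r--
[2,8] min(20,17)*6=102 best=198 → r--
[2,7] min(20,4)*5=20 best=198 → r--
[2,6] min(20,1)*4=4 best=198 → r--
[2,5] min(20,6)*3=18 best=198 → r--
[2,4] min(20,18)*2=36 best=198 → r--
[2,3] min(20,14)*1=14 best=198 → r--

max area = 198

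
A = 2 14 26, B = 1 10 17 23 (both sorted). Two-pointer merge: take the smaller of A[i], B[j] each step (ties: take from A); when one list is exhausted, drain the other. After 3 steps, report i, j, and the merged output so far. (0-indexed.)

i=1, j=2, merged so far=[1, 2, 10]

[i=0,j=0] A[i]=2>B[j]=1 take 1 → j++
[i=0,j=1] A[i]=2<=B[j]=10 take 2 → i++
[i=1,j=1] A[i]=14>B[j]=10 take 10 → j++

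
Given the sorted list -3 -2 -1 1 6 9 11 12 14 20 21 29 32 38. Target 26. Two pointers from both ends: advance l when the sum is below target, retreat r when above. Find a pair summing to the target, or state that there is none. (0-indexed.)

l=0 r=13: -3+38=35 >26, r--
l=0 r=12: -3+32=29 >26, r--
l=0 r=11: -3+29=26, found

(-3, 29)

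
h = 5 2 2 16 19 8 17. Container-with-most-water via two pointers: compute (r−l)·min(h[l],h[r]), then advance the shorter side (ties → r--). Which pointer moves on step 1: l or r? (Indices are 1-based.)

l=1 r=7: min(5,17)*6=30 best=30 *, l++

l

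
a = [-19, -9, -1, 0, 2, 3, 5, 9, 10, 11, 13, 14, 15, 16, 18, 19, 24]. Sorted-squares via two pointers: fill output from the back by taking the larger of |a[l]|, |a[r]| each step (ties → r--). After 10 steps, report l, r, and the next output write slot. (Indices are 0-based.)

l=1, r=7, next write slot=6

[0,16] |-19|<=|24| out[16]=576 → r--
[0,15] |-19|<=|19| out[15]=361 → r--
[0,14] |-19|>|18| out[14]=361 → l++
[1,14] |-9|<=|18| out[13]=324 → r--
[1,13] |-9|<=|16| out[12]=256 → r--
[1,12] |-9|<=|15| out[11]=225 → r--
[1,11] |-9|<=|14| out[10]=196 → r--
[1,10] |-9|<=|13| out[9]=169 → r--
[1,9] |-9|<=|11| out[8]=121 → r--
[1,8] |-9|<=|10| out[7]=100 → r--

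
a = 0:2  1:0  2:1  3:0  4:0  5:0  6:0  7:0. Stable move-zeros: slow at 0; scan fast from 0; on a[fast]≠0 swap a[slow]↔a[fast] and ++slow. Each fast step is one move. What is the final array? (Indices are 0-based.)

[2, 1, 0, 0, 0, 0, 0, 0]

(s=0,f=0) a[fast]=2≠0 swap→a[0]=2 → slow++,fast++
(s=1,f=1) a[fast]=0 → fast++
(s=1,f=2) a[fast]=1≠0 swap→a[1]=1 → slow++,fast++
(s=2,f=3) a[fast]=0 → fast++
(s=2,f=4) a[fast]=0 → fast++
(s=2,f=5) a[fast]=0 → fast++
(s=2,f=6) a[fast]=0 → fast++
(s=2,f=7) a[fast]=0 → fast++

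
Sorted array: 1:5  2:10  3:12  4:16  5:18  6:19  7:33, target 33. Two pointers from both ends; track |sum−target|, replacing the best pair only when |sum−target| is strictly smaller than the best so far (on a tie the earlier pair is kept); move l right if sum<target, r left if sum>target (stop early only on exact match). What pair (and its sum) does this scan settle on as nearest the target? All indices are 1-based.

pair (16, 18) with sum 34 (|Δ|=1)

l=1 r=7: 5+33=38 d=5 *, r--
l=1 r=6: 5+19=24 d=9, l++
l=2 r=6: 10+19=29 d=4 *, l++
l=3 r=6: 12+19=31 d=2 *, l++
l=4 r=6: 16+19=35 d=2, r--
l=4 r=5: 16+18=34 d=1 *, r--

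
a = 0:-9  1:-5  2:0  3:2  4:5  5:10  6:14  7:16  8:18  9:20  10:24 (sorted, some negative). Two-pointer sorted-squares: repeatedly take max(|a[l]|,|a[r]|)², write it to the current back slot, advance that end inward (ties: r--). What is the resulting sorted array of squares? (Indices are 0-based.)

[0, 4, 25, 25, 81, 100, 196, 256, 324, 400, 576]

[0,10] |-9|<=|24| out[10]=576 → r--
[0,9] |-9|<=|20| out[9]=400 → r--
[0,8] |-9|<=|18| out[8]=324 → r--
[0,7] |-9|<=|16| out[7]=256 → r--
[0,6] |-9|<=|14| out[6]=196 → r--
[0,5] |-9|<=|10| out[5]=100 → r--
[0,4] |-9|>|5| out[4]=81 → l++
[1,4] |-5|<=|5| out[3]=25 → r--
[1,3] |-5|>|2| out[2]=25 → l++
[2,3] |0|<=|2| out[1]=4 → r--
[2,2] |0|<=|0| out[0]=0 → r--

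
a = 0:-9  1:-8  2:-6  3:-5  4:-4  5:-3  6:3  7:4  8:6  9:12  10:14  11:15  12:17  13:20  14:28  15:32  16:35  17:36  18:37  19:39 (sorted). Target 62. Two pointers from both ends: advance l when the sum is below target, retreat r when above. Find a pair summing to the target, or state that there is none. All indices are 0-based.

[0,19] -9+39=30 <62 → l++
[1,19] -8+39=31 <62 → l++
[2,19] -6+39=33 <62 → l++
[3,19] -5+39=34 <62 → l++
[4,19] -4+39=35 <62 → l++
[5,19] -3+39=36 <62 → l++
[6,19] 3+39=42 <62 → l++
[7,19] 4+39=43 <62 → l++
[8,19] 6+39=45 <62 → l++
[9,19] 12+39=51 <62 → l++
[10,19] 14+39=53 <62 → l++
[11,19] 15+39=54 <62 → l++
[12,19] 17+39=56 <62 → l++
[13,19] 20+39=59 <62 → l++
[14,19] 28+39=67 >62 → r--
[14,18] 28+37=65 >62 → r--
[14,17] 28+36=64 >62 → r--
[14,16] 28+35=63 >62 → r--
[14,15] 28+32=60 <62 → l++

no pair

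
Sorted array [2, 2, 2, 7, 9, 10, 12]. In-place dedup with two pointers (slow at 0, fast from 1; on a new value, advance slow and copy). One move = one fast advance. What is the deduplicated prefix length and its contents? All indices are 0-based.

length 5; prefix = [2, 7, 9, 10, 12]

(s=0,f=1) a[fast]=2=a[slow] dup → fast++
(s=0,f=2) a[fast]=2=a[slow] dup → fast++
(s=0,f=3) a[fast]=7≠a[slow]=2 write a[1]=7 → slow++,fast++
(s=1,f=4) a[fast]=9≠a[slow]=7 write a[2]=9 → slow++,fast++
(s=2,f=5) a[fast]=10≠a[slow]=9 write a[3]=10 → slow++,fast++
(s=3,f=6) a[fast]=12≠a[slow]=10 write a[4]=12 → slow++,fast++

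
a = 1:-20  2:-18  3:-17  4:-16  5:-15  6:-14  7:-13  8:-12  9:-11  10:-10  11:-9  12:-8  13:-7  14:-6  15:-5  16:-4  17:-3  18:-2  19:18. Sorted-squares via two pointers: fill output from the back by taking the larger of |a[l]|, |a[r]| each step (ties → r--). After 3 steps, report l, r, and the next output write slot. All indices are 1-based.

l=3, r=18, next write slot=16

l=1 r=19: |-20|>|18| out[19]=400, l++
l=2 r=19: |-18|<=|18| out[18]=324, r--
l=2 r=18: |-18|>|-2| out[17]=324, l++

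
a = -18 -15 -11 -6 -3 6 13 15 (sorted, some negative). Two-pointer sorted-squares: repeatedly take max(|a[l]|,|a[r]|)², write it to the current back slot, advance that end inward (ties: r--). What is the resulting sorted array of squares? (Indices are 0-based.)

[9, 36, 36, 121, 169, 225, 225, 324]

l=0 r=7: |-18|>|15| out[7]=324, l++
l=1 r=7: |-15|<=|15| out[6]=225, r--
l=1 r=6: |-15|>|13| out[5]=225, l++
l=2 r=6: |-11|<=|13| out[4]=169, r--
l=2 r=5: |-11|>|6| out[3]=121, l++
l=3 r=5: |-6|<=|6| out[2]=36, r--
l=3 r=4: |-6|>|-3| out[1]=36, l++
l=4 r=4: |-3|<=|-3| out[0]=9, r--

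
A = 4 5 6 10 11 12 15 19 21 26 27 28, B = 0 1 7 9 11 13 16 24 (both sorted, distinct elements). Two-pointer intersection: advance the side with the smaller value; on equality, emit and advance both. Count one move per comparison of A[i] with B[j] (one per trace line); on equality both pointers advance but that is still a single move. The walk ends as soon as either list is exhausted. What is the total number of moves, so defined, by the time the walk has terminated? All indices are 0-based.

[i=0,j=0] 4>0 → j++
[i=0,j=1] 4>1 → j++
[i=0,j=2] 4<7 → i++
[i=1,j=2] 5<7 → i++
[i=2,j=2] 6<7 → i++
[i=3,j=2] 10>7 → j++
[i=3,j=3] 10>9 → j++
[i=3,j=4] 10<11 → i++
[i=4,j=4] 11==11 emit → i++,j++
[i=5,j=5] 12<13 → i++
[i=6,j=5] 15>13 → j++
[i=6,j=6] 15<16 → i++
[i=7,j=6] 19>16 → j++
[i=7,j=7] 19<24 → i++
[i=8,j=7] 21<24 → i++
[i=9,j=7] 26>24 → j++

16 moves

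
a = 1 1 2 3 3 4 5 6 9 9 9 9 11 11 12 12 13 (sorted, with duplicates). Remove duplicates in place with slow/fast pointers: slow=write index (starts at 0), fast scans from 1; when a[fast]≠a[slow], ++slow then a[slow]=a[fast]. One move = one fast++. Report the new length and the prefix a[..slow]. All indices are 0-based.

length 10; prefix = [1, 2, 3, 4, 5, 6, 9, 11, 12, 13]

(s=0,f=1) a[fast]=1=a[slow] dup → fast++
(s=0,f=2) a[fast]=2≠a[slow]=1 write a[1]=2 → slow++,fast++
(s=1,f=3) a[fast]=3≠a[slow]=2 write a[2]=3 → slow++,fast++
(s=2,f=4) a[fast]=3=a[slow] dup → fast++
(s=2,f=5) a[fast]=4≠a[slow]=3 write a[3]=4 → slow++,fast++
(s=3,f=6) a[fast]=5≠a[slow]=4 write a[4]=5 → slow++,fast++
(s=4,f=7) a[fast]=6≠a[slow]=5 write a[5]=6 → slow++,fast++
(s=5,f=8) a[fast]=9≠a[slow]=6 write a[6]=9 → slow++,fast++
(s=6,f=9) a[fast]=9=a[slow] dup → fast++
(s=6,f=10) a[fast]=9=a[slow] dup → fast++
(s=6,f=11) a[fast]=9=a[slow] dup → fast++
(s=6,f=12) a[fast]=11≠a[slow]=9 write a[7]=11 → slow++,fast++
(s=7,f=13) a[fast]=11=a[slow] dup → fast++
(s=7,f=14) a[fast]=12≠a[slow]=11 write a[8]=12 → slow++,fast++
(s=8,f=15) a[fast]=12=a[slow] dup → fast++
(s=8,f=16) a[fast]=13≠a[slow]=12 write a[9]=13 → slow++,fast++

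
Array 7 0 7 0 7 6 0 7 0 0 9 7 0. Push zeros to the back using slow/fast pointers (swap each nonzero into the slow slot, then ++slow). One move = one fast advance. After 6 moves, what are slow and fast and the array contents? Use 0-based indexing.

slow=4, fast=6, a=[7, 7, 7, 6, 0, 0, 0, 7, 0, 0, 9, 7, 0]

(s=0,f=0) a[fast]=7≠0 swap→a[0]=7 → slow++,fast++
(s=1,f=1) a[fast]=0 → fast++
(s=1,f=2) a[fast]=7≠0 swap→a[1]=7 → slow++,fast++
(s=2,f=3) a[fast]=0 → fast++
(s=2,f=4) a[fast]=7≠0 swap→a[2]=7 → slow++,fast++
(s=3,f=5) a[fast]=6≠0 swap→a[3]=6 → slow++,fast++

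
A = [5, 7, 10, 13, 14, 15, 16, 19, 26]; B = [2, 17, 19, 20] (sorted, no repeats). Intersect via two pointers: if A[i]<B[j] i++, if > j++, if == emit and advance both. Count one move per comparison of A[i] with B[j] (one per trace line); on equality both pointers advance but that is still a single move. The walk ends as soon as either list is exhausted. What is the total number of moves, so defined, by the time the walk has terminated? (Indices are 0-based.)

11 moves

[i=0,j=0] 5>2 → j++
[i=0,j=1] 5<17 → i++
[i=1,j=1] 7<17 → i++
[i=2,j=1] 10<17 → i++
[i=3,j=1] 13<17 → i++
[i=4,j=1] 14<17 → i++
[i=5,j=1] 15<17 → i++
[i=6,j=1] 16<17 → i++
[i=7,j=1] 19>17 → j++
[i=7,j=2] 19==19 emit → i++,j++
[i=8,j=3] 26>20 → j++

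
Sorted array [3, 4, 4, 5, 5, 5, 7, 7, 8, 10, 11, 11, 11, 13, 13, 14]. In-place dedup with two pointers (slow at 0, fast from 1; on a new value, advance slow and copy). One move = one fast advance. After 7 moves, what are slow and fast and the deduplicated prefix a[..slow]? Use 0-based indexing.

(s=0,f=1) a[fast]=4≠a[slow]=3 write a[1]=4 → slow++,fast++
(s=1,f=2) a[fast]=4=a[slow] dup → fast++
(s=1,f=3) a[fast]=5≠a[slow]=4 write a[2]=5 → slow++,fast++
(s=2,f=4) a[fast]=5=a[slow] dup → fast++
(s=2,f=5) a[fast]=5=a[slow] dup → fast++
(s=2,f=6) a[fast]=7≠a[slow]=5 write a[3]=7 → slow++,fast++
(s=3,f=7) a[fast]=7=a[slow] dup → fast++

slow=3, fast=8, prefix=[3, 4, 5, 7]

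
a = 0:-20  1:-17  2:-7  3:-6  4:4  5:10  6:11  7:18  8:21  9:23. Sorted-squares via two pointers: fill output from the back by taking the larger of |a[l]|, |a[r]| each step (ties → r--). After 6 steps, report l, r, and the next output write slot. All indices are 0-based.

l=0 r=9: |-20|<=|23| out[9]=529, r--
l=0 r=8: |-20|<=|21| out[8]=441, r--
l=0 r=7: |-20|>|18| out[7]=400, l++
l=1 r=7: |-17|<=|18| out[6]=324, r--
l=1 r=6: |-17|>|11| out[5]=289, l++
l=2 r=6: |-7|<=|11| out[4]=121, r--

l=2, r=5, next write slot=3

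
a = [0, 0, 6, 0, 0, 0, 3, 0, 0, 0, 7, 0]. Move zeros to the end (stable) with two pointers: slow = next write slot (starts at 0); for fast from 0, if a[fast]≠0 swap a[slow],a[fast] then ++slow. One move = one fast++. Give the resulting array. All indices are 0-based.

[6, 3, 7, 0, 0, 0, 0, 0, 0, 0, 0, 0]

(s=0,f=0) a[fast]=0 → fast++
(s=0,f=1) a[fast]=0 → fast++
(s=0,f=2) a[fast]=6≠0 swap→a[0]=6 → slow++,fast++
(s=1,f=3) a[fast]=0 → fast++
(s=1,f=4) a[fast]=0 → fast++
(s=1,f=5) a[fast]=0 → fast++
(s=1,f=6) a[fast]=3≠0 swap→a[1]=3 → slow++,fast++
(s=2,f=7) a[fast]=0 → fast++
(s=2,f=8) a[fast]=0 → fast++
(s=2,f=9) a[fast]=0 → fast++
(s=2,f=10) a[fast]=7≠0 swap→a[2]=7 → slow++,fast++
(s=3,f=11) a[fast]=0 → fast++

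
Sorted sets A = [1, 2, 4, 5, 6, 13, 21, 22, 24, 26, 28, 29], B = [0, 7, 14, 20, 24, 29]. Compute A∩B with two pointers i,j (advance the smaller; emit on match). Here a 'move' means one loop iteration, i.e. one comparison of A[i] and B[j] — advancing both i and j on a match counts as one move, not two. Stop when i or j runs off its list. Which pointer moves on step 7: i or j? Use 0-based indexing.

[i=0,j=0] 1>0 → j++
[i=0,j=1] 1<7 → i++
[i=1,j=1] 2<7 → i++
[i=2,j=1] 4<7 → i++
[i=3,j=1] 5<7 → i++
[i=4,j=1] 6<7 → i++
[i=5,j=1] 13>7 → j++

j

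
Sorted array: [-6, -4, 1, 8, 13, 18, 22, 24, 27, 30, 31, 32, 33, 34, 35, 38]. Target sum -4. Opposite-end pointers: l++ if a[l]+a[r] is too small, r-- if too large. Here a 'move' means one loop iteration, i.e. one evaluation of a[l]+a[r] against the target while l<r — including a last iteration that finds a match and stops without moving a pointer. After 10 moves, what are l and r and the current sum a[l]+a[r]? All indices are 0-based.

l=0, r=5, sum=12

l=0 r=15: -6+38=32 >-4, r--
l=0 r=14: -6+35=29 >-4, r--
l=0 r=13: -6+34=28 >-4, r--
l=0 r=12: -6+33=27 >-4, r--
l=0 r=11: -6+32=26 >-4, r--
l=0 r=10: -6+31=25 >-4, r--
l=0 r=9: -6+30=24 >-4, r--
l=0 r=8: -6+27=21 >-4, r--
l=0 r=7: -6+24=18 >-4, r--
l=0 r=6: -6+22=16 >-4, r--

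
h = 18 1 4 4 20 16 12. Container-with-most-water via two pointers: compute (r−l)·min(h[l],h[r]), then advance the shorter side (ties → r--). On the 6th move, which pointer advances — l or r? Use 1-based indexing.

l=1 r=7: min(18,12)*6=72 best=72 *, r--
l=1 r=6: min(18,16)*5=80 best=80 *, r--
l=1 r=5: min(18,20)*4=72 best=80, l++
l=2 r=5: min(1,20)*3=3 best=80, l++
l=3 r=5: min(4,20)*2=8 best=80, l++
l=4 r=5: min(4,20)*1=4 best=80, l++

l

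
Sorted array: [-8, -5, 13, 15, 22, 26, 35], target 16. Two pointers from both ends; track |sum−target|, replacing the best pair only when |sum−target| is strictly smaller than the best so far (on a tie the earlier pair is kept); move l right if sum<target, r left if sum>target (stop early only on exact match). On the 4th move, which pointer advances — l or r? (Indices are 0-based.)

r

l=0 r=6: -8+35=27 d=11 *, r--
l=0 r=5: -8+26=18 d=2 *, r--
l=0 r=4: -8+22=14 d=2, l++
l=1 r=4: -5+22=17 d=1 *, r--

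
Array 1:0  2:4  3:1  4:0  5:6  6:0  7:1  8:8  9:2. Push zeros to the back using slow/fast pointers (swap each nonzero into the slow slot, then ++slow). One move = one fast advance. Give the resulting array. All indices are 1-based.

slow=1 fast=1: a[fast]=0, fast++
slow=1 fast=2: a[fast]=4≠0 swap→a[1]=4, slow++,fast++
slow=2 fast=3: a[fast]=1≠0 swap→a[2]=1, slow++,fast++
slow=3 fast=4: a[fast]=0, fast++
slow=3 fast=5: a[fast]=6≠0 swap→a[3]=6, slow++,fast++
slow=4 fast=6: a[fast]=0, fast++
slow=4 fast=7: a[fast]=1≠0 swap→a[4]=1, slow++,fast++
slow=5 fast=8: a[fast]=8≠0 swap→a[5]=8, slow++,fast++
slow=6 fast=9: a[fast]=2≠0 swap→a[6]=2, slow++,fast++

[4, 1, 6, 1, 8, 2, 0, 0, 0]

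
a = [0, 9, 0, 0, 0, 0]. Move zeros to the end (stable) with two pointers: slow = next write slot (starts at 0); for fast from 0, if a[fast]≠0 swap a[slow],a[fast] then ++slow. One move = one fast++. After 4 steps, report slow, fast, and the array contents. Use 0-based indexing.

slow=0 fast=0: a[fast]=0, fast++
slow=0 fast=1: a[fast]=9≠0 swap→a[0]=9, slow++,fast++
slow=1 fast=2: a[fast]=0, fast++
slow=1 fast=3: a[fast]=0, fast++

slow=1, fast=4, a=[9, 0, 0, 0, 0, 0]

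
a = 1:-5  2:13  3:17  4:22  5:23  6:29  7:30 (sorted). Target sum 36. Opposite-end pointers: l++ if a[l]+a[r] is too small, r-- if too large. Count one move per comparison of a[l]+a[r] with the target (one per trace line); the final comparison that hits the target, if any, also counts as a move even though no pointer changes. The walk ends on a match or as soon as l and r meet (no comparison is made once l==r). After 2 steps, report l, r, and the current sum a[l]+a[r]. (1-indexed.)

l=2, r=6, sum=42

[1,7] -5+30=25 <36 → l++
[2,7] 13+30=43 >36 → r--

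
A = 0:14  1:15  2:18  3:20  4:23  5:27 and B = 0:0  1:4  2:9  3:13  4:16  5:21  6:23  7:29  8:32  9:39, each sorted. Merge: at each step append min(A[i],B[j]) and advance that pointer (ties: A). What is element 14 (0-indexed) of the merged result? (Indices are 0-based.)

merged[14] = 32

[i=0,j=0] A[i]=14>B[j]=0 take 0 → j++
[i=0,j=1] A[i]=14>B[j]=4 take 4 → j++
[i=0,j=2] A[i]=14>B[j]=9 take 9 → j++
[i=0,j=3] A[i]=14>B[j]=13 take 13 → j++
[i=0,j=4] A[i]=14<=B[j]=16 take 14 → i++
[i=1,j=4] A[i]=15<=B[j]=16 take 15 → i++
[i=2,j=4] A[i]=18>B[j]=16 take 16 → j++
[i=2,j=5] A[i]=18<=B[j]=21 take 18 → i++
[i=3,j=5] A[i]=20<=B[j]=21 take 20 → i++
[i=4,j=5] A[i]=23>B[j]=21 take 21 → j++
[i=4,j=6] A[i]=23<=B[j]=23 take 23 → i++
[i=5,j=6] A[i]=27>B[j]=23 take 23 → j++
[i=5,j=7] A[i]=27<=B[j]=29 take 27 → i++
[i=6,j=7] A done, take B[j]=29 → j++
[i=6,j=8] A done, take B[j]=32 → j++
[i=6,j=9] A done, take B[j]=39 → j++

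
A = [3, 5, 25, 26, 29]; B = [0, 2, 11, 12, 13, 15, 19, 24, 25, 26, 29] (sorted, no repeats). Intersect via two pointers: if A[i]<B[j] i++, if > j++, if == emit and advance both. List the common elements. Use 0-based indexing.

intersection = [25, 26, 29]

i=0 j=0: 3>0, j++
i=0 j=1: 3>2, j++
i=0 j=2: 3<11, i++
i=1 j=2: 5<11, i++
i=2 j=2: 25>11, j++
i=2 j=3: 25>12, j++
i=2 j=4: 25>13, j++
i=2 j=5: 25>15, j++
i=2 j=6: 25>19, j++
i=2 j=7: 25>24, j++
i=2 j=8: 25==25 emit, i++,j++
i=3 j=9: 26==26 emit, i++,j++
i=4 j=10: 29==29 emit, i++,j++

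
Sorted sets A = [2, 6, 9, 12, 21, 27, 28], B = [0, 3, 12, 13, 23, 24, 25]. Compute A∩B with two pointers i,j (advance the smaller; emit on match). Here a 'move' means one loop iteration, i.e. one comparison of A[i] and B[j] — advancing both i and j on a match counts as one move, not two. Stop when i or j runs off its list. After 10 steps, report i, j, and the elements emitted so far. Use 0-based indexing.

i=5, j=6, emitted=[12]

i=0 j=0: 2>0, j++
i=0 j=1: 2<3, i++
i=1 j=1: 6>3, j++
i=1 j=2: 6<12, i++
i=2 j=2: 9<12, i++
i=3 j=2: 12==12 emit, i++,j++
i=4 j=3: 21>13, j++
i=4 j=4: 21<23, i++
i=5 j=4: 27>23, j++
i=5 j=5: 27>24, j++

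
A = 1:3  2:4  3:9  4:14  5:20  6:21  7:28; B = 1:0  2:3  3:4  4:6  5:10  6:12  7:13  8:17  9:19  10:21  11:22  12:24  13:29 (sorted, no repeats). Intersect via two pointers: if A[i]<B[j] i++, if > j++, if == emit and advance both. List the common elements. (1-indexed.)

i=1 j=1: 3>0, j++
i=1 j=2: 3==3 emit, i++,j++
i=2 j=3: 4==4 emit, i++,j++
i=3 j=4: 9>6, j++
i=3 j=5: 9<10, i++
i=4 j=5: 14>10, j++
i=4 j=6: 14>12, j++
i=4 j=7: 14>13, j++
i=4 j=8: 14<17, i++
i=5 j=8: 20>17, j++
i=5 j=9: 20>19, j++
i=5 j=10: 20<21, i++
i=6 j=10: 21==21 emit, i++,j++
i=7 j=11: 28>22, j++
i=7 j=12: 28>24, j++
i=7 j=13: 28<29, i++

intersection = [3, 4, 21]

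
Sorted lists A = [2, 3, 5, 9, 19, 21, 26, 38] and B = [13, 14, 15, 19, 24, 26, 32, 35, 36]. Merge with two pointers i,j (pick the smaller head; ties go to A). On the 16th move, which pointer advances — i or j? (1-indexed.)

[i=1,j=1] A[i]=2<=B[j]=13 take 2 → i++
[i=2,j=1] A[i]=3<=B[j]=13 take 3 → i++
[i=3,j=1] A[i]=5<=B[j]=13 take 5 → i++
[i=4,j=1] A[i]=9<=B[j]=13 take 9 → i++
[i=5,j=1] A[i]=19>B[j]=13 take 13 → j++
[i=5,j=2] A[i]=19>B[j]=14 take 14 → j++
[i=5,j=3] A[i]=19>B[j]=15 take 15 → j++
[i=5,j=4] A[i]=19<=B[j]=19 take 19 → i++
[i=6,j=4] A[i]=21>B[j]=19 take 19 → j++
[i=6,j=5] A[i]=21<=B[j]=24 take 21 → i++
[i=7,j=5] A[i]=26>B[j]=24 take 24 → j++
[i=7,j=6] A[i]=26<=B[j]=26 take 26 → i++
[i=8,j=6] A[i]=38>B[j]=26 take 26 → j++
[i=8,j=7] A[i]=38>B[j]=32 take 32 → j++
[i=8,j=8] A[i]=38>B[j]=35 take 35 → j++
[i=8,j=9] A[i]=38>B[j]=36 take 36 → j++

j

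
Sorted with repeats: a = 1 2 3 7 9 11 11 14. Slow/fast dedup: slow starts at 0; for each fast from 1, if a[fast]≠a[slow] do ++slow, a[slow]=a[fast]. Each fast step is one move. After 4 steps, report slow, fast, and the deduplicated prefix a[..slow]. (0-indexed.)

slow=4, fast=5, prefix=[1, 2, 3, 7, 9]

(s=0,f=1) a[fast]=2≠a[slow]=1 write a[1]=2 → slow++,fast++
(s=1,f=2) a[fast]=3≠a[slow]=2 write a[2]=3 → slow++,fast++
(s=2,f=3) a[fast]=7≠a[slow]=3 write a[3]=7 → slow++,fast++
(s=3,f=4) a[fast]=9≠a[slow]=7 write a[4]=9 → slow++,fast++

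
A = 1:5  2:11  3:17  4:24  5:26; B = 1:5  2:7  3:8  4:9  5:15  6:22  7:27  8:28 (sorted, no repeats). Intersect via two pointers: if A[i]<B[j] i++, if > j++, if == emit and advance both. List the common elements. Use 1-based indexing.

intersection = [5]

i=1 j=1: 5==5 emit, i++,j++
i=2 j=2: 11>7, j++
i=2 j=3: 11>8, j++
i=2 j=4: 11>9, j++
i=2 j=5: 11<15, i++
i=3 j=5: 17>15, j++
i=3 j=6: 17<22, i++
i=4 j=6: 24>22, j++
i=4 j=7: 24<27, i++
i=5 j=7: 26<27, i++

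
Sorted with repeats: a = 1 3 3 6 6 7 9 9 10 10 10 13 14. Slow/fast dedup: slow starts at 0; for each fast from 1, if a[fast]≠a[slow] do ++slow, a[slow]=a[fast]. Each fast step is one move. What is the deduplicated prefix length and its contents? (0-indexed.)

slow=0 fast=1: a[fast]=3≠a[slow]=1 write a[1]=3, slow++,fast++
slow=1 fast=2: a[fast]=3=a[slow] dup, fast++
slow=1 fast=3: a[fast]=6≠a[slow]=3 write a[2]=6, slow++,fast++
slow=2 fast=4: a[fast]=6=a[slow] dup, fast++
slow=2 fast=5: a[fast]=7≠a[slow]=6 write a[3]=7, slow++,fast++
slow=3 fast=6: a[fast]=9≠a[slow]=7 write a[4]=9, slow++,fast++
slow=4 fast=7: a[fast]=9=a[slow] dup, fast++
slow=4 fast=8: a[fast]=10≠a[slow]=9 write a[5]=10, slow++,fast++
slow=5 fast=9: a[fast]=10=a[slow] dup, fast++
slow=5 fast=10: a[fast]=10=a[slow] dup, fast++
slow=5 fast=11: a[fast]=13≠a[slow]=10 write a[6]=13, slow++,fast++
slow=6 fast=12: a[fast]=14≠a[slow]=13 write a[7]=14, slow++,fast++

length 8; prefix = [1, 3, 6, 7, 9, 10, 13, 14]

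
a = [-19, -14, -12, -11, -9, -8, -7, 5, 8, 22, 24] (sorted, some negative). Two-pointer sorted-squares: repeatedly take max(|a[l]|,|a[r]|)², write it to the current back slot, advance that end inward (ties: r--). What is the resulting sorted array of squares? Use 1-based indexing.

[1,11] |-19|<=|24| out[11]=576 → r--
[1,10] |-19|<=|22| out[10]=484 → r--
[1,9] |-19|>|8| out[9]=361 → l++
[2,9] |-14|>|8| out[8]=196 → l++
[3,9] |-12|>|8| out[7]=144 → l++
[4,9] |-11|>|8| out[6]=121 → l++
[5,9] |-9|>|8| out[5]=81 → l++
[6,9] |-8|<=|8| out[4]=64 → r--
[6,8] |-8|>|5| out[3]=64 → l++
[7,8] |-7|>|5| out[2]=49 → l++
[8,8] |5|<=|5| out[1]=25 → r--

[25, 49, 64, 64, 81, 121, 144, 196, 361, 484, 576]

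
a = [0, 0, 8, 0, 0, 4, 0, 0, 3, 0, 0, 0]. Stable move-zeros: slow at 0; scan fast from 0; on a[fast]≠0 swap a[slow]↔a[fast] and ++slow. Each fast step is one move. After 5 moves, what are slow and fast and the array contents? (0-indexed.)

(s=0,f=0) a[fast]=0 → fast++
(s=0,f=1) a[fast]=0 → fast++
(s=0,f=2) a[fast]=8≠0 swap→a[0]=8 → slow++,fast++
(s=1,f=3) a[fast]=0 → fast++
(s=1,f=4) a[fast]=0 → fast++

slow=1, fast=5, a=[8, 0, 0, 0, 0, 4, 0, 0, 3, 0, 0, 0]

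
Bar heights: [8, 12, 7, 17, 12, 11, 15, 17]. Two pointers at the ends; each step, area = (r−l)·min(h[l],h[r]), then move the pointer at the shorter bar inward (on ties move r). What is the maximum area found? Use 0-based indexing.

max area = 72

[0,7] min(8,17)*7=56 best=56 * → l++
[1,7] min(12,17)*6=72 best=72 * → l++
[2,7] min(7,17)*5=35 best=72 → l++
[3,7] min(17,17)*4=68 best=72 → r--
[3,6] min(17,15)*3=45 best=72 → r--
[3,5] min(17,11)*2=22 best=72 → r--
[3,4] min(17,12)*1=12 best=72 → r--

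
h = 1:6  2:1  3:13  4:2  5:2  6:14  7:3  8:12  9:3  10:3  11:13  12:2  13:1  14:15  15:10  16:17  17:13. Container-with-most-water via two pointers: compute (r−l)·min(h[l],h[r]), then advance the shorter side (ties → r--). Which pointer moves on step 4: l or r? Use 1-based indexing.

l=1 r=17: min(6,13)*16=96 best=96 *, l++
l=2 r=17: min(1,13)*15=15 best=96, l++
l=3 r=17: min(13,13)*14=182 best=182 *, r--
l=3 r=16: min(13,17)*13=169 best=182, l++

l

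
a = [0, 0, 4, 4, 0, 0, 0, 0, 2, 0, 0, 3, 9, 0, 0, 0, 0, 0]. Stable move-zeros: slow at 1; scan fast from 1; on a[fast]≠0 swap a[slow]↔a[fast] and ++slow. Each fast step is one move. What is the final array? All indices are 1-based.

[4, 4, 2, 3, 9, 0, 0, 0, 0, 0, 0, 0, 0, 0, 0, 0, 0, 0]

(s=1,f=1) a[fast]=0 → fast++
(s=1,f=2) a[fast]=0 → fast++
(s=1,f=3) a[fast]=4≠0 swap→a[1]=4 → slow++,fast++
(s=2,f=4) a[fast]=4≠0 swap→a[2]=4 → slow++,fast++
(s=3,f=5) a[fast]=0 → fast++
(s=3,f=6) a[fast]=0 → fast++
(s=3,f=7) a[fast]=0 → fast++
(s=3,f=8) a[fast]=0 → fast++
(s=3,f=9) a[fast]=2≠0 swap→a[3]=2 → slow++,fast++
(s=4,f=10) a[fast]=0 → fast++
(s=4,f=11) a[fast]=0 → fast++
(s=4,f=12) a[fast]=3≠0 swap→a[4]=3 → slow++,fast++
(s=5,f=13) a[fast]=9≠0 swap→a[5]=9 → slow++,fast++
(s=6,f=14) a[fast]=0 → fast++
(s=6,f=15) a[fast]=0 → fast++
(s=6,f=16) a[fast]=0 → fast++
(s=6,f=17) a[fast]=0 → fast++
(s=6,f=18) a[fast]=0 → fast++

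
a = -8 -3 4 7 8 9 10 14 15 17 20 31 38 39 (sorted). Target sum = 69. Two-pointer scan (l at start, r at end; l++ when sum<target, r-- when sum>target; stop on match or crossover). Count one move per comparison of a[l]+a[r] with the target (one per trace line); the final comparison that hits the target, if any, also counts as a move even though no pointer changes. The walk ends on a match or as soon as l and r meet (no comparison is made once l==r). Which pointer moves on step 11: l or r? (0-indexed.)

l=0 r=13: -8+39=31 <69, l++
l=1 r=13: -3+39=36 <69, l++
l=2 r=13: 4+39=43 <69, l++
l=3 r=13: 7+39=46 <69, l++
l=4 r=13: 8+39=47 <69, l++
l=5 r=13: 9+39=48 <69, l++
l=6 r=13: 10+39=49 <69, l++
l=7 r=13: 14+39=53 <69, l++
l=8 r=13: 15+39=54 <69, l++
l=9 r=13: 17+39=56 <69, l++
l=10 r=13: 20+39=59 <69, l++

l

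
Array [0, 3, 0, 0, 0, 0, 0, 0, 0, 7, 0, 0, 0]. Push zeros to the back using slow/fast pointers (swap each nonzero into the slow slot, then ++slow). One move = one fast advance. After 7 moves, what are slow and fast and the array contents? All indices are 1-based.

slow=1 fast=1: a[fast]=0, fast++
slow=1 fast=2: a[fast]=3≠0 swap→a[1]=3, slow++,fast++
slow=2 fast=3: a[fast]=0, fast++
slow=2 fast=4: a[fast]=0, fast++
slow=2 fast=5: a[fast]=0, fast++
slow=2 fast=6: a[fast]=0, fast++
slow=2 fast=7: a[fast]=0, fast++

slow=2, fast=8, a=[3, 0, 0, 0, 0, 0, 0, 0, 0, 7, 0, 0, 0]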